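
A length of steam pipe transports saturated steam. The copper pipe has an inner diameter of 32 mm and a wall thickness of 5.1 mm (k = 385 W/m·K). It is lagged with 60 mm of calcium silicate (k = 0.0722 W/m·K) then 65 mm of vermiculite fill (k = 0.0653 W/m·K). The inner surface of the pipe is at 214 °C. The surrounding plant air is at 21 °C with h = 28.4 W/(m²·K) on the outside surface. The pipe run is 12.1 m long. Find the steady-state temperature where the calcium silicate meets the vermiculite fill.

Radial resistances (cylindrical: R_cond = ln(r_o/r_i)/(2πkL), R_conv = 1/(h·2πrL)):
R_copper pipe wall = ln(21.1/16)/(2π×385×12.1) = 9.453×10^-6 K/W
R_calcium silicate = ln(81.1/21.1)/(2π×0.0722×12.1) = 0.2453 K/W
R_vermiculite fill = ln(146.1/81.1)/(2π×0.0653×12.1) = 0.1186 K/W
R_outer film = 1/(h_o·2πr_oL) = 1/(28.4×2π×0.1461×12.1) = 0.00317 K/W
R_total = 0.367 K/W
Q = ΔT/R_total = 193/0.367
Q = 526 W
T_interface = T_inner − Q·ΣR(inner→interface) = 214 − 526×0.2453

T ≈ 85 °C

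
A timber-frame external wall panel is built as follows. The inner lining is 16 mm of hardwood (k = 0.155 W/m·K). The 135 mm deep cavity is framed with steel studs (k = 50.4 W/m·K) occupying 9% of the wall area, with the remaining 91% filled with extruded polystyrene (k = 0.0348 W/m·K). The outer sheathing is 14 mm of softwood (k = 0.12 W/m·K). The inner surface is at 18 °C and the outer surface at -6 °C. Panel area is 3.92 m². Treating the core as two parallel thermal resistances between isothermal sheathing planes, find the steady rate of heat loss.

Sheathing layers in series; stud and cavity paths in parallel between them.
R_inner = 0.016/(0.155×3.92) = 0.02633 K/W
R_stud  = 0.135/(50.4×0.09×3.92) = 0.007592 K/W
R_cav   = 0.135/(0.0348×0.91×3.92) = 1.087 K/W
1/R_core = 1/R_stud + 1/R_cav → R_core = 0.00754 K/W
R_outer = 0.014/(0.12×3.92) = 0.02976 K/W
R_total = 0.06363 K/W
Q = ΔT/R_total = 24/0.06363

Q ≈ 377 W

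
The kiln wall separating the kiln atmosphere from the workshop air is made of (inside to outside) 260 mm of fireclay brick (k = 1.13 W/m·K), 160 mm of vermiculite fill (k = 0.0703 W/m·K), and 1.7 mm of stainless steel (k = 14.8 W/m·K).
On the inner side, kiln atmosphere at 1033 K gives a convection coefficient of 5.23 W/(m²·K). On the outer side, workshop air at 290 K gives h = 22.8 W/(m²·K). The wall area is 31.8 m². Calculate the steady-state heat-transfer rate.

Q ≈ 8620 W

Series thermal resistances:
R_inner film = 1/(h_i·A) = 1/(5.23×31.8) = 0.006013 K/W
R_fireclay brick = L/(kA) = 0.26/(1.13×31.8) = 0.007235 K/W
R_vermiculite fill = L/(kA) = 0.16/(0.0703×31.8) = 0.07157 K/W
R_stainless steel = L/(kA) = 0.0017/(14.8×31.8) = 3.612×10^-6 K/W
R_outer film = 1/(h_o·A) = 1/(22.8×31.8) = 0.001379 K/W
R_total = 0.0862 K/W
Q = ΔT / R_total = 743 / 0.0862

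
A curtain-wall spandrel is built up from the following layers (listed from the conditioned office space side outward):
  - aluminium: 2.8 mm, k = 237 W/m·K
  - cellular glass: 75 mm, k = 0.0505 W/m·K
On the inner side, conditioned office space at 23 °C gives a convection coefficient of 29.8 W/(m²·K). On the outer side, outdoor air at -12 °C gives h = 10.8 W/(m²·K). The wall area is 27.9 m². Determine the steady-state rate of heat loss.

Treating each layer as a thermal resistance in series:
R_inner film = 1/(h_i·A) = 1/(29.8×27.9) = 0.001203 K/W
R_aluminium = L/(kA) = 0.0028/(237×27.9) = 4.235×10^-7 K/W
R_cellular glass = L/(kA) = 0.075/(0.0505×27.9) = 0.05323 K/W
R_outer film = 1/(h_o·A) = 1/(10.8×27.9) = 0.003319 K/W
R_total = 0.05775 K/W
Q = ΔT / R_total = 35 / 0.05775

Q ≈ 606 W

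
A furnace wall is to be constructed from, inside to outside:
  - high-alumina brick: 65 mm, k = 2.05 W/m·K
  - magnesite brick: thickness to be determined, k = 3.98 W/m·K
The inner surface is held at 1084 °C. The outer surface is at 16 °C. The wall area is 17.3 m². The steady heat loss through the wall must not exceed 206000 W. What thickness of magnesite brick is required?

Treating each layer as a thermal resistance in series:
R_high-alumina brick = L/(kA) = 0.065/(2.05×17.3) = 0.001833 K/W
Sum of the known resistances R_other = 0.001833 K/W
Required total resistance R_tot = ΔT/Q_allow = 1068/206000 = 0.005184 K/W
R_magnesite brick = R_tot − R_other = 0.003352 K/W
L = R·k·A = 0.003352×3.98×17.3

L ≈ 231 mm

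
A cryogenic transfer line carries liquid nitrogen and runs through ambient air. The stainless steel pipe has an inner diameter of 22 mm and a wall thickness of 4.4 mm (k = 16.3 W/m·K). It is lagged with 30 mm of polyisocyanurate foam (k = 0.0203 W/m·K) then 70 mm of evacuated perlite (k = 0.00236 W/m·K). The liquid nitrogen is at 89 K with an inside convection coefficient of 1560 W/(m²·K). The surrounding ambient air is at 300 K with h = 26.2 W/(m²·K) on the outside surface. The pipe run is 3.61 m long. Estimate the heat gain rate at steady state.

Treating each annulus and film as a series resistance:
R_inner film = 1/(h_i·2πr₁L) = 1/(1560×2π×0.011×3.61) = 0.002569 K/W
R_stainless steel pipe wall = ln(15.4/11)/(2π×16.3×3.61) = 9.101×10^-4 K/W
R_polyisocyanurate foam = ln(45.4/15.4)/(2π×0.0203×3.61) = 2.348 K/W
R_evacuated perlite = ln(115.4/45.4)/(2π×0.00236×3.61) = 17.43 K/W
R_outer film = 1/(h_o·2πr_oL) = 1/(26.2×2π×0.1154×3.61) = 0.01458 K/W
R_total = 19.79 K/W
Q = ΔT/R_total = 211/19.79

Q ≈ 10.7 W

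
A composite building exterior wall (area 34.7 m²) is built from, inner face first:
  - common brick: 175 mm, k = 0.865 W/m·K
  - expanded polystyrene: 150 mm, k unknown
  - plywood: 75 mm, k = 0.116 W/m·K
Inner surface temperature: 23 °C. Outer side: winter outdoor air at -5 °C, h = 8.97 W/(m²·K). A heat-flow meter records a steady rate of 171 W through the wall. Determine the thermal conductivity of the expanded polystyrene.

k ≈ 0.0318 W/(m·K)

Series thermal resistances:
R_common brick = L/(kA) = 0.175/(0.865×34.7) = 0.00583 K/W
R_plywood = L/(kA) = 0.075/(0.116×34.7) = 0.01863 K/W
R_outer film = 1/(h_o·A) = 1/(8.97×34.7) = 0.003213 K/W
Sum of known resistances R_other = 0.02768 K/W
Total R = ΔT/Q = 28/171 = 0.1637 K/W
R_expanded polystyrene = R_total − R_other = 0.1361 K/W
k = L/(R·A) = 0.15/(0.1361×34.7)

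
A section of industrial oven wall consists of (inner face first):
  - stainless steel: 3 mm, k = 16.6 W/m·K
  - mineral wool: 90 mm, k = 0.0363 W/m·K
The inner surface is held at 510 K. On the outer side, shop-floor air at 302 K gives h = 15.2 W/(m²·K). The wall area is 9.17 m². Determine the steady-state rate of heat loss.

Thermal resistances in series:
R_stainless steel = L/(kA) = 0.003/(16.6×9.17) = 1.971×10^-5 K/W
R_mineral wool = L/(kA) = 0.09/(0.0363×9.17) = 0.2704 K/W
R_outer film = 1/(h_o·A) = 1/(15.2×9.17) = 0.007174 K/W
R_total = 0.2776 K/W
Q = ΔT / R_total = 208 / 0.2776

Q ≈ 749 W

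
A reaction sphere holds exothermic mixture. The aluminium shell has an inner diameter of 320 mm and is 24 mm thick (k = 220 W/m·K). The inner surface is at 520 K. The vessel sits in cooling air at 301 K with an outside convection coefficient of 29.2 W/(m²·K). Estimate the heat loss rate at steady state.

Q ≈ 2710 W

Spherical conduction: R = (1/r_in − 1/r_out)/(4πk) per layer; series-sum.
R_aluminium shell = (1/0.16 − 1/0.184)/(4π×220) = 2.949×10^-4 K/W
R_outer film = 1/(h·4πr_o²) = 1/(29.2×4π×0.184²) = 0.0805 K/W
R_total = 0.08079 K/W
Q = ΔT/R_total = 219/0.08079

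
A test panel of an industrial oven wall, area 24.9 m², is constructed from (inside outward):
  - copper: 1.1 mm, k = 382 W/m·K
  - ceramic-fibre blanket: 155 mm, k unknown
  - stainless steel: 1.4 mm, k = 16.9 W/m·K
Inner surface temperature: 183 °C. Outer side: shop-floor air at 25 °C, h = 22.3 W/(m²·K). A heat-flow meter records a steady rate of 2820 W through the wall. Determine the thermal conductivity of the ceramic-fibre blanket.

Model the wall as resistances in series:
R_copper = L/(kA) = 0.0011/(382×24.9) = 1.156×10^-7 K/W
R_stainless steel = L/(kA) = 0.0014/(16.9×24.9) = 3.327×10^-6 K/W
R_outer film = 1/(h_o·A) = 1/(22.3×24.9) = 0.001801 K/W
Sum of known resistances R_other = 0.001804 K/W
Total R = ΔT/Q = 158/2820 = 0.05603 K/W
R_ceramic-fibre blanket = R_total − R_other = 0.05422 K/W
k = L/(R·A) = 0.155/(0.05422×24.9)

k ≈ 0.115 W/(m·K)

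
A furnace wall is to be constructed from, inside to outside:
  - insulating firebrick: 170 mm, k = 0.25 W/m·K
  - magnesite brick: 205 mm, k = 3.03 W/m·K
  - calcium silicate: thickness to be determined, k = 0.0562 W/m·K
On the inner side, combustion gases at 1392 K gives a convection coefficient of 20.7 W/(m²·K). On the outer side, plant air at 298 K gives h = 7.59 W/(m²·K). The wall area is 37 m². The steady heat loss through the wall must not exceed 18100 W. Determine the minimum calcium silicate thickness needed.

Using the resistance-network approach (series):
R_inner film = 1/(h_i·A) = 1/(20.7×37) = 0.001306 K/W
R_insulating firebrick = L/(kA) = 0.17/(0.25×37) = 0.01838 K/W
R_magnesite brick = L/(kA) = 0.205/(3.03×37) = 0.001829 K/W
R_outer film = 1/(h_o·A) = 1/(7.59×37) = 0.003561 K/W
Sum of the known resistances R_other = 0.02507 K/W
Required total resistance R_tot = ΔT/Q_allow = 1094/18100 = 0.06044 K/W
R_calcium silicate = R_tot − R_other = 0.03537 K/W
L = R·k·A = 0.03537×0.0562×37

L ≈ 73.5 mm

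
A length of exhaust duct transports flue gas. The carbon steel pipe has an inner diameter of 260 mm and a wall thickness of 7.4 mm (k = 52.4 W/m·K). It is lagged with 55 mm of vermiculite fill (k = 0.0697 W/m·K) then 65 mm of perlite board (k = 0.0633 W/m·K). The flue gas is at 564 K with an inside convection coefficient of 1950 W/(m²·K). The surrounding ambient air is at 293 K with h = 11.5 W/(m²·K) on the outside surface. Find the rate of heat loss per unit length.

Cylindrical conduction, so R = ln(r₂/r₁)/(2πkL) per layer, in series:
R_inner film = 1/(h_i·2πr₁L) = 1/(1950×2π×0.13×1) = 6.278×10^-4 K/W
R_carbon steel pipe wall = ln(137.4/130)/(2π×52.4×1) = 1.682×10^-4 K/W
R_vermiculite fill = ln(192.4/137.4)/(2π×0.0697×1) = 0.7688 K/W
R_perlite board = ln(257.4/192.4)/(2π×0.0633×1) = 0.7318 K/W
R_outer film = 1/(h_o·2πr_oL) = 1/(11.5×2π×0.2574×1) = 0.05377 K/W
R_total = 1.555 K/W
Q = ΔT/R_total = 271/1.555

q′ ≈ 174 W/m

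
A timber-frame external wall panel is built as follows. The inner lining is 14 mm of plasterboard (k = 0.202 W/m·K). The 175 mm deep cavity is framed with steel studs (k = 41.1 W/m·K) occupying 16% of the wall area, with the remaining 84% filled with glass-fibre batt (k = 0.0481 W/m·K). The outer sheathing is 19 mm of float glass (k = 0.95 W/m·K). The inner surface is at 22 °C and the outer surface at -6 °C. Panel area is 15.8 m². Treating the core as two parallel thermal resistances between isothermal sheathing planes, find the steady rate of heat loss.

Sheathing layers in series; stud and cavity paths in parallel between them.
R_inner = 0.014/(0.202×15.8) = 0.004387 K/W
R_stud  = 0.175/(41.1×0.16×15.8) = 0.001684 K/W
R_cav   = 0.175/(0.0481×0.84×15.8) = 0.2741 K/W
1/R_core = 1/R_stud + 1/R_cav → R_core = 0.001674 K/W
R_outer = 0.019/(0.95×15.8) = 0.001266 K/W
R_total = 0.007326 K/W
Q = ΔT/R_total = 28/0.007326

Q ≈ 3820 W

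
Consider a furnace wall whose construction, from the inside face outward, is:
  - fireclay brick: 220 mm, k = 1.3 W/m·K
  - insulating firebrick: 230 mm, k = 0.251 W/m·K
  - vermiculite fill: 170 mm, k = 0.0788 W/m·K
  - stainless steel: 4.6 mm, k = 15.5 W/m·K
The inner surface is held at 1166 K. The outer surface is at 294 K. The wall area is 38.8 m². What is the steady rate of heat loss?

Model the wall as resistances in series:
R_fireclay brick = L/(kA) = 0.22/(1.3×38.8) = 0.004362 K/W
R_insulating firebrick = L/(kA) = 0.23/(0.251×38.8) = 0.02362 K/W
R_vermiculite fill = L/(kA) = 0.17/(0.0788×38.8) = 0.0556 K/W
R_stainless steel = L/(kA) = 0.0046/(15.5×38.8) = 7.649×10^-6 K/W
R_total = 0.08359 K/W
Q = ΔT / R_total = 872 / 0.08359

Q ≈ 10400 W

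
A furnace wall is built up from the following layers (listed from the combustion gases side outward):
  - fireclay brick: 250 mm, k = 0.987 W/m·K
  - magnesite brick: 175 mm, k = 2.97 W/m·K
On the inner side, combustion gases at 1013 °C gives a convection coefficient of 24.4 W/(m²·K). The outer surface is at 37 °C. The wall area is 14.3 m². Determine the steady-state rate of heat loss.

Model the wall as resistances in series:
R_inner film = 1/(h_i·A) = 1/(24.4×14.3) = 0.002866 K/W
R_fireclay brick = L/(kA) = 0.25/(0.987×14.3) = 0.01771 K/W
R_magnesite brick = L/(kA) = 0.175/(2.97×14.3) = 0.00412 K/W
R_total = 0.0247 K/W
Q = ΔT / R_total = 976 / 0.0247

Q ≈ 39500 W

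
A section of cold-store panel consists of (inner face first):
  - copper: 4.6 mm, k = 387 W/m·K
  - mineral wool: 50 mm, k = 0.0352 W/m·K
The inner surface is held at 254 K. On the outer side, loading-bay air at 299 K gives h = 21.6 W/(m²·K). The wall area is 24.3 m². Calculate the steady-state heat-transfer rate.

Series thermal resistances:
R_copper = L/(kA) = 0.0046/(387×24.3) = 4.891×10^-7 K/W
R_mineral wool = L/(kA) = 0.05/(0.0352×24.3) = 0.05845 K/W
R_outer film = 1/(h_o·A) = 1/(21.6×24.3) = 0.001905 K/W
R_total = 0.06036 K/W
Q = ΔT / R_total = 45 / 0.06036

Q ≈ 746 W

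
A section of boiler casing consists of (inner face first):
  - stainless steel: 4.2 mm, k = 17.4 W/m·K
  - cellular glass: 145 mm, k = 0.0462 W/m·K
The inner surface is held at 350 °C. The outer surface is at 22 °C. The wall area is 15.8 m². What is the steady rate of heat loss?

Q ≈ 1650 W

Using the resistance-network approach (series):
R_stainless steel = L/(kA) = 0.0042/(17.4×15.8) = 1.528×10^-5 K/W
R_cellular glass = L/(kA) = 0.145/(0.0462×15.8) = 0.1986 K/W
R_total = 0.1987 K/W
Q = ΔT / R_total = 328 / 0.1987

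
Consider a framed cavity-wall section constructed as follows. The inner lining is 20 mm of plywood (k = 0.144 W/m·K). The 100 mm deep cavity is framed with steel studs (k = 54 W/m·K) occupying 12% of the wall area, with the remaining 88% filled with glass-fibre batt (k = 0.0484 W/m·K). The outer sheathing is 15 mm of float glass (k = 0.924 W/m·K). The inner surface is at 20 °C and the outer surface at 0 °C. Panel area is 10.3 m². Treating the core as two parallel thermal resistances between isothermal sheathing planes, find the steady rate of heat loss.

Q ≈ 1210 W

Sheathing layers in series; stud and cavity paths in parallel between them.
R_inner = 0.02/(0.144×10.3) = 0.01348 K/W
R_stud  = 0.1/(54×0.12×10.3) = 0.001498 K/W
R_cav   = 0.1/(0.0484×0.88×10.3) = 0.2279 K/W
1/R_core = 1/R_stud + 1/R_cav → R_core = 0.001488 K/W
R_outer = 0.015/(0.924×10.3) = 0.001576 K/W
R_total = 0.01655 K/W
Q = ΔT/R_total = 20/0.01655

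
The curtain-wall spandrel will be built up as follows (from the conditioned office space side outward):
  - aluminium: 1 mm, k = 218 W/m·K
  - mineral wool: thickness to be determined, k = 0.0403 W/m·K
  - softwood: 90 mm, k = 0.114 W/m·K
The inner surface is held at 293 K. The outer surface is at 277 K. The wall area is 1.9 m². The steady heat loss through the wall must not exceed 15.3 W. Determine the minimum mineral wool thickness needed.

L ≈ 48.3 mm

Model the wall as resistances in series:
R_aluminium = L/(kA) = 0.001/(218×1.9) = 2.414×10^-6 K/W
R_softwood = L/(kA) = 0.09/(0.114×1.9) = 0.4155 K/W
Sum of the known resistances R_other = 0.4155 K/W
Required total resistance R_tot = ΔT/Q_allow = 16/15.3 = 1.046 K/W
R_mineral wool = R_tot − R_other = 0.6302 K/W
L = R·k·A = 0.6302×0.0403×1.9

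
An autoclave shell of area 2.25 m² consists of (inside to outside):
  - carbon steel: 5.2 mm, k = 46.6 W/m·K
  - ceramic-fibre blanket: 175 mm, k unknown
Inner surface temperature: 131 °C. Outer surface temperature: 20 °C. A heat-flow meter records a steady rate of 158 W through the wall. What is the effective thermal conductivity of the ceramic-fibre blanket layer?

k ≈ 0.111 W/(m·K)

Treating each layer as a thermal resistance in series:
R_carbon steel = L/(kA) = 0.0052/(46.6×2.25) = 4.959×10^-5 K/W
Sum of known resistances R_other = 4.959×10^-5 K/W
Total R = ΔT/Q = 111/158 = 0.7025 K/W
R_ceramic-fibre blanket = R_total − R_other = 0.7025 K/W
k = L/(R·A) = 0.175/(0.7025×2.25)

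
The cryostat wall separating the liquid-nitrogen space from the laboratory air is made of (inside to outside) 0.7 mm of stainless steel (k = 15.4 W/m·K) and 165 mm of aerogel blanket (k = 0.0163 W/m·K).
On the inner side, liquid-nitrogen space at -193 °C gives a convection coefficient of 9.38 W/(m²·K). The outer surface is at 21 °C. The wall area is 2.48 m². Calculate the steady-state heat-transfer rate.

Treating each layer as a thermal resistance in series:
R_inner film = 1/(h_i·A) = 1/(9.38×2.48) = 0.04299 K/W
R_stainless steel = L/(kA) = 0.0007/(15.4×2.48) = 1.833×10^-5 K/W
R_aerogel blanket = L/(kA) = 0.165/(0.0163×2.48) = 4.082 K/W
R_total = 4.125 K/W
Q = ΔT / R_total = 214 / 4.125

Q ≈ 51.9 W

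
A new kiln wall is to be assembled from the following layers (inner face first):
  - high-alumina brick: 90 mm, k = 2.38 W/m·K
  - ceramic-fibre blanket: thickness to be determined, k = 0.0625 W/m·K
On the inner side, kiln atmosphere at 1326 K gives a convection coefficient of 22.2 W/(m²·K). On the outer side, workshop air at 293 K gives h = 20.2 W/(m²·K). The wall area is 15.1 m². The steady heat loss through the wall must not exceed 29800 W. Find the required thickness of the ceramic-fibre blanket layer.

Model the wall as resistances in series:
R_inner film = 1/(h_i·A) = 1/(22.2×15.1) = 0.002983 K/W
R_high-alumina brick = L/(kA) = 0.09/(2.38×15.1) = 0.002504 K/W
R_outer film = 1/(h_o·A) = 1/(20.2×15.1) = 0.003278 K/W
Sum of the known resistances R_other = 0.008766 K/W
Required total resistance R_tot = ΔT/Q_allow = 1033/29800 = 0.03466 K/W
R_ceramic-fibre blanket = R_tot − R_other = 0.0259 K/W
L = R·k·A = 0.0259×0.0625×15.1

L ≈ 24.4 mm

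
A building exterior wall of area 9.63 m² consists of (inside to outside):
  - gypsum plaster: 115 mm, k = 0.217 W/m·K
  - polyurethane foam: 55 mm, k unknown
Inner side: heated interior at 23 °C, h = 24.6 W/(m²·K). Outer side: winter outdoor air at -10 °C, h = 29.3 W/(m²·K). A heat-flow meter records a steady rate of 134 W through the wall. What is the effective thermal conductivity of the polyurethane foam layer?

Model the wall as resistances in series:
R_inner film = 1/(h_i·A) = 1/(24.6×9.63) = 0.004221 K/W
R_gypsum plaster = L/(kA) = 0.115/(0.217×9.63) = 0.05503 K/W
R_outer film = 1/(h_o·A) = 1/(29.3×9.63) = 0.003544 K/W
Sum of known resistances R_other = 0.0628 K/W
Total R = ΔT/Q = 33/134 = 0.2463 K/W
R_polyurethane foam = R_total − R_other = 0.1835 K/W
k = L/(R·A) = 0.055/(0.1835×9.63)

k ≈ 0.0311 W/(m·K)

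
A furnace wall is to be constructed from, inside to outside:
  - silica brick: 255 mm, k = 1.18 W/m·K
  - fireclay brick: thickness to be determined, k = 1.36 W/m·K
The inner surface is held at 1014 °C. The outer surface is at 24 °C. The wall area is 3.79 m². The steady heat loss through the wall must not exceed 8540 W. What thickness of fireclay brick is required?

Using the resistance-network approach (series):
R_silica brick = L/(kA) = 0.255/(1.18×3.79) = 0.05702 K/W
Sum of the known resistances R_other = 0.05702 K/W
Required total resistance R_tot = ΔT/Q_allow = 990/8540 = 0.1159 K/W
R_fireclay brick = R_tot − R_other = 0.05891 K/W
L = R·k·A = 0.05891×1.36×3.79

L ≈ 304 mm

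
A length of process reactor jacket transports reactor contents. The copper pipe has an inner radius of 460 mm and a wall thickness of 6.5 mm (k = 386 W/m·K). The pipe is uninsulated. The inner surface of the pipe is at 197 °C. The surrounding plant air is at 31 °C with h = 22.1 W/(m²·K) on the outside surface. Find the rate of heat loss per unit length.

Treating each annulus and film as a series resistance:
R_copper pipe wall = ln(466.5/460)/(2π×386×1) = 5.785×10^-6 K/W
R_outer film = 1/(h_o·2πr_oL) = 1/(22.1×2π×0.4665×1) = 0.01544 K/W
R_total = 0.01544 K/W
Q = ΔT/R_total = 166/0.01544

q′ ≈ 10700 W/m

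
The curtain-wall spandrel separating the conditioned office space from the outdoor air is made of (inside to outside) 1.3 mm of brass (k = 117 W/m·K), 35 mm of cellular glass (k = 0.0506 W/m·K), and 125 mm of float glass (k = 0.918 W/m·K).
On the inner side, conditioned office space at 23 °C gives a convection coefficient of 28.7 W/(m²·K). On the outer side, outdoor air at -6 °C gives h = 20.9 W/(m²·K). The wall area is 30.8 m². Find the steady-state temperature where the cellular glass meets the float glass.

T ≈ -0.14 °C

Series thermal resistances:
R_inner film = 1/(h_i·A) = 1/(28.7×30.8) = 0.001131 K/W
R_brass = L/(kA) = 0.0013/(117×30.8) = 3.608×10^-7 K/W
R_cellular glass = L/(kA) = 0.035/(0.0506×30.8) = 0.02246 K/W
R_float glass = L/(kA) = 0.125/(0.918×30.8) = 0.004421 K/W
R_outer film = 1/(h_o·A) = 1/(20.9×30.8) = 0.001553 K/W
R_total = 0.02956 K/W;  Q = ΔT/R_total = 29/0.02956 = 980.9 W
T_interface = T_inner − Q·ΣR(inner→interface) = 23 − 981×0.02359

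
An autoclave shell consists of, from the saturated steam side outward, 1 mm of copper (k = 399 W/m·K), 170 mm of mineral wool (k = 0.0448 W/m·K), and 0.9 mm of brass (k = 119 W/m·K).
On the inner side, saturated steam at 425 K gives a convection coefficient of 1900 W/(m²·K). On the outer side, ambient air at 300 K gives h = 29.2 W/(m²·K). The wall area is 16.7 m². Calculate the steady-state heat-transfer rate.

Thermal resistances in series:
R_inner film = 1/(h_i·A) = 1/(1900×16.7) = 3.152×10^-5 K/W
R_copper = L/(kA) = 0.001/(399×16.7) = 1.501×10^-7 K/W
R_mineral wool = L/(kA) = 0.17/(0.0448×16.7) = 0.2272 K/W
R_brass = L/(kA) = 0.0009/(119×16.7) = 4.529×10^-7 K/W
R_outer film = 1/(h_o·A) = 1/(29.2×16.7) = 0.002051 K/W
R_total = 0.2293 K/W
Q = ΔT / R_total = 125 / 0.2293

Q ≈ 545 W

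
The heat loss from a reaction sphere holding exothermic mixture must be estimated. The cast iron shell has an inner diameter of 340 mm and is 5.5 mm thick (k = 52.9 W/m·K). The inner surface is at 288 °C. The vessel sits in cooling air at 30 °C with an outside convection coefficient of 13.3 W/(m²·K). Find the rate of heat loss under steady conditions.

Q ≈ 1330 W

Radial (spherical) resistances in series:
R_cast iron shell = (1/0.17 − 1/0.1755)/(4π×52.9) = 2.773×10^-4 K/W
R_outer film = 1/(h·4πr_o²) = 1/(13.3×4π×0.1755²) = 0.1943 K/W
R_total = 0.1945 K/W
Q = ΔT/R_total = 258/0.1945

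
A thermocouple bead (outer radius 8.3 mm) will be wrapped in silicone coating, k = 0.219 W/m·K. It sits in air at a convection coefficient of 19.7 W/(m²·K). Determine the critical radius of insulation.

For a sphere r_cr = 2k/h = 2×0.219/19.7
r_cr = 22.2 mm; since the bare radius (8.3 mm) is below r_cr, adding a thin layer of insulation will *increase* heat loss.

r_cr ≈ 22.2 mm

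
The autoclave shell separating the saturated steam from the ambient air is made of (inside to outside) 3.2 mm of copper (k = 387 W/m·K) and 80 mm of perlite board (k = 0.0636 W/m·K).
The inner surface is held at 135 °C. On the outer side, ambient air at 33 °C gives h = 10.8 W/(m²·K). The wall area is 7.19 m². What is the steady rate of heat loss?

Using the resistance-network approach (series):
R_copper = L/(kA) = 0.0032/(387×7.19) = 1.15×10^-6 K/W
R_perlite board = L/(kA) = 0.08/(0.0636×7.19) = 0.1749 K/W
R_outer film = 1/(h_o·A) = 1/(10.8×7.19) = 0.01288 K/W
R_total = 0.1878 K/W
Q = ΔT / R_total = 102 / 0.1878

Q ≈ 543 W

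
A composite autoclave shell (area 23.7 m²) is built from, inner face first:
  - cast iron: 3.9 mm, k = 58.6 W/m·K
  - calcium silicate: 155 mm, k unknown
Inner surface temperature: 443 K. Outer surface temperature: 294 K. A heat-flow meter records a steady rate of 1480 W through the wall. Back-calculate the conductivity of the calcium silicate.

k ≈ 0.065 W/(m·K)

Model the wall as resistances in series:
R_cast iron = L/(kA) = 0.0039/(58.6×23.7) = 2.808×10^-6 K/W
Sum of known resistances R_other = 2.808×10^-6 K/W
Total R = ΔT/Q = 149/1480 = 0.1007 K/W
R_calcium silicate = R_total − R_other = 0.1007 K/W
k = L/(R·A) = 0.155/(0.1007×23.7)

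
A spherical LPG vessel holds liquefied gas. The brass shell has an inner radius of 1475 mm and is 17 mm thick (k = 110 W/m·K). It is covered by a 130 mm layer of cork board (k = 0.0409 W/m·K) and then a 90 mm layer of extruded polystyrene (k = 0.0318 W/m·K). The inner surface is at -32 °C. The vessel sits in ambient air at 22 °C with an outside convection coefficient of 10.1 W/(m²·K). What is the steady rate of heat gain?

Radial (spherical) resistances in series:
R_brass shell = (1/1.475 − 1/1.492)/(4π×110) = 5.588×10^-6 K/W
R_cork board = (1/1.492 − 1/1.622)/(4π×0.0409) = 0.1045 K/W
R_extruded polystyrene = (1/1.622 − 1/1.712)/(4π×0.0318) = 0.08111 K/W
R_outer film = 1/(h·4πr_o²) = 1/(10.1×4π×1.712²) = 0.002688 K/W
R_total = 0.1883 K/W
Q = ΔT/R_total = 54/0.1883

Q ≈ 287 W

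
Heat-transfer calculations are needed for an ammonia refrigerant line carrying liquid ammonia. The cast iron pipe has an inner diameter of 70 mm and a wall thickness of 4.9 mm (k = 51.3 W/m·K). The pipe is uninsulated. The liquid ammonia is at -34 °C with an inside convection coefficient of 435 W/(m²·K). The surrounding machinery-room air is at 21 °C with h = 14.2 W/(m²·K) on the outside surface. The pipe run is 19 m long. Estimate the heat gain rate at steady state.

Q ≈ 3580 W

Treating each annulus and film as a series resistance:
R_inner film = 1/(h_i·2πr₁L) = 1/(435×2π×0.035×19) = 5.502×10^-4 K/W
R_cast iron pipe wall = ln(39.9/35)/(2π×51.3×19) = 2.14×10^-5 K/W
R_outer film = 1/(h_o·2πr_oL) = 1/(14.2×2π×0.0399×19) = 0.01478 K/W
R_total = 0.01536 K/W
Q = ΔT/R_total = 55/0.01536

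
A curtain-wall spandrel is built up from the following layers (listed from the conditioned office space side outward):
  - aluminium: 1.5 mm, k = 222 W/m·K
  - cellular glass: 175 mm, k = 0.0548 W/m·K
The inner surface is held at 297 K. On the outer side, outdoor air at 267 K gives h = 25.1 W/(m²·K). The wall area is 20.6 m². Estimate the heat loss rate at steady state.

Treating each layer as a thermal resistance in series:
R_aluminium = L/(kA) = 0.0015/(222×20.6) = 3.28×10^-7 K/W
R_cellular glass = L/(kA) = 0.175/(0.0548×20.6) = 0.155 K/W
R_outer film = 1/(h_o·A) = 1/(25.1×20.6) = 0.001934 K/W
R_total = 0.157 K/W
Q = ΔT / R_total = 30 / 0.157

Q ≈ 191 W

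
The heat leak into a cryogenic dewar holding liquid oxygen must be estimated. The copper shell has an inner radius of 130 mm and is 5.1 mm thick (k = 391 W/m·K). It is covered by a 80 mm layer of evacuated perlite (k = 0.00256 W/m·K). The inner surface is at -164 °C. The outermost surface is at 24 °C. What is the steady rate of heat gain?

For a spherical shell R = (1/r₁ − 1/r₂)/(4πk); film R = 1/(h·4πr²). In series:
R_copper shell = (1/0.13 − 1/0.1351)/(4π×391) = 5.91×10^-5 K/W
R_evacuated perlite = (1/0.1351 − 1/0.2151)/(4π×0.00256) = 85.57 K/W
R_total = 85.57 K/W
Q = ΔT/R_total = 188/85.57

Q ≈ 2.2 W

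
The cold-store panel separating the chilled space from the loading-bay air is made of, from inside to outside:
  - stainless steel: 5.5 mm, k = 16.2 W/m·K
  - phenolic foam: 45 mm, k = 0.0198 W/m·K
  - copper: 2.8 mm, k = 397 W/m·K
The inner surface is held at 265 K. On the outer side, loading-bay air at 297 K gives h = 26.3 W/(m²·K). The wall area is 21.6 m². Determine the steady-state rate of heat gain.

Q ≈ 299 W

Model the wall as resistances in series:
R_stainless steel = L/(kA) = 0.0055/(16.2×21.6) = 1.572×10^-5 K/W
R_phenolic foam = L/(kA) = 0.045/(0.0198×21.6) = 0.1052 K/W
R_copper = L/(kA) = 0.0028/(397×21.6) = 3.265×10^-7 K/W
R_outer film = 1/(h_o·A) = 1/(26.3×21.6) = 0.00176 K/W
R_total = 0.107 K/W
Q = ΔT / R_total = 32 / 0.107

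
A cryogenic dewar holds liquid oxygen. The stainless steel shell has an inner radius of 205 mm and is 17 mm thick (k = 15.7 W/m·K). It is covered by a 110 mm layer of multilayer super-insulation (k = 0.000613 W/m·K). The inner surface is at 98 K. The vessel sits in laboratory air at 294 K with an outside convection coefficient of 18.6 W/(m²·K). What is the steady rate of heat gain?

Each spherical layer contributes R = (1/r_i − 1/r_o)/(4πk):
R_stainless steel shell = (1/0.205 − 1/0.222)/(4π×15.7) = 0.001893 K/W
R_multilayer super-insulation = (1/0.222 − 1/0.332)/(4π×0.000613) = 193.7 K/W
R_outer film = 1/(h·4πr_o²) = 1/(18.6×4π×0.332²) = 0.03882 K/W
R_total = 193.8 K/W
Q = ΔT/R_total = 196/193.8

Q ≈ 1.01 W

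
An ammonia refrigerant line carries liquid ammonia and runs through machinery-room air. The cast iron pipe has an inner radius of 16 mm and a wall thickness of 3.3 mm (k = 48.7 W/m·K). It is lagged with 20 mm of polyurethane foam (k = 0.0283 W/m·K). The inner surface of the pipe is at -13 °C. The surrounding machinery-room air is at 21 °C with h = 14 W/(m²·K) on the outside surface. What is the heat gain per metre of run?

q′ ≈ 7.93 W/m

Per-layer cylindrical resistances, series-summed:
R_cast iron pipe wall = ln(19.3/16)/(2π×48.7×1) = 6.128×10^-4 K/W
R_polyurethane foam = ln(39.3/19.3)/(2π×0.0283×1) = 3.999 K/W
R_outer film = 1/(h_o·2πr_oL) = 1/(14×2π×0.0393×1) = 0.2893 K/W
R_total = 4.289 K/W
Q = ΔT/R_total = 34/4.289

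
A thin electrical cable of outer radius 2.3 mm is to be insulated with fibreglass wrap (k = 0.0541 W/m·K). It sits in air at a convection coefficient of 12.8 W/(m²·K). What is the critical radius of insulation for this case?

For a cylinder r_cr = k/h = 0.0541/12.8
r_cr = 4.23 mm; since the bare radius (2.3 mm) is below r_cr, adding a thin layer of insulation will *increase* heat loss.

r_cr ≈ 4.23 mm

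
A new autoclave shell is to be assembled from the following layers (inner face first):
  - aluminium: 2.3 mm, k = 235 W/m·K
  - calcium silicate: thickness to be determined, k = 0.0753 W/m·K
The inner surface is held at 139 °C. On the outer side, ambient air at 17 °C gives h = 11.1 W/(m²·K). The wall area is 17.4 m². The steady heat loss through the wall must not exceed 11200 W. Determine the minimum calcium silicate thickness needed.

Using the resistance-network approach (series):
R_aluminium = L/(kA) = 0.0023/(235×17.4) = 5.625×10^-7 K/W
R_outer film = 1/(h_o·A) = 1/(11.1×17.4) = 0.005178 K/W
Sum of the known resistances R_other = 0.005178 K/W
Required total resistance R_tot = ΔT/Q_allow = 122/11200 = 0.01089 K/W
R_calcium silicate = R_tot − R_other = 0.005715 K/W
L = R·k·A = 0.005715×0.0753×17.4

L ≈ 7.49 mm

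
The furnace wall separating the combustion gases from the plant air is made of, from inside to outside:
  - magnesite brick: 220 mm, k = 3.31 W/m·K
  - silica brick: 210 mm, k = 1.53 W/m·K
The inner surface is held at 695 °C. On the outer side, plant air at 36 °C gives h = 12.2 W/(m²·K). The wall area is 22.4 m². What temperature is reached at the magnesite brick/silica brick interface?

Model the wall as resistances in series:
R_magnesite brick = L/(kA) = 0.22/(3.31×22.4) = 0.002967 K/W
R_silica brick = L/(kA) = 0.21/(1.53×22.4) = 0.006127 K/W
R_outer film = 1/(h_o·A) = 1/(12.2×22.4) = 0.003659 K/W
R_total = 0.01275 K/W;  Q = ΔT/R_total = 659/0.01275 = 51670 W
T_interface = T_inner − Q·ΣR(inner→interface) = 695 − 51700×0.002967

T ≈ 542 °C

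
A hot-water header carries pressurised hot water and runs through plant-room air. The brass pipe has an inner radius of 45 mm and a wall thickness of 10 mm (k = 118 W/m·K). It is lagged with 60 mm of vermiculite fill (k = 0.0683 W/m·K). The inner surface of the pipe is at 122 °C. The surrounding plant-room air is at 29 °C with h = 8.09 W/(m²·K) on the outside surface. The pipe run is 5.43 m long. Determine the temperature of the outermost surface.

T ≈ 37.4 °C

Cylindrical conduction, so R = ln(r₂/r₁)/(2πkL) per layer, in series:
R_brass pipe wall = ln(55/45)/(2π×118×5.43) = 4.985×10^-5 K/W
R_vermiculite fill = ln(115/55)/(2π×0.0683×5.43) = 0.3165 K/W
R_outer film = 1/(h_o·2πr_oL) = 1/(8.09×2π×0.115×5.43) = 0.0315 K/W
R_total = 0.3481 K/W
Q = ΔT/R_total = 93/0.3481
Q = 267 W
T_interface = T_inner − Q·ΣR(inner→interface) = 122 − 267×0.3166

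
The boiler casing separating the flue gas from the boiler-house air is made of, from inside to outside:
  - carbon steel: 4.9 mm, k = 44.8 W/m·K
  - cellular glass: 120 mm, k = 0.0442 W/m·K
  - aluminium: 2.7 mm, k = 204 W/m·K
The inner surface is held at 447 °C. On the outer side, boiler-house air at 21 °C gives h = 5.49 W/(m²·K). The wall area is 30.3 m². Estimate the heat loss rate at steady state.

Q ≈ 4460 W

Series thermal resistances:
R_carbon steel = L/(kA) = 0.0049/(44.8×30.3) = 3.61×10^-6 K/W
R_cellular glass = L/(kA) = 0.12/(0.0442×30.3) = 0.0896 K/W
R_aluminium = L/(kA) = 0.0027/(204×30.3) = 4.368×10^-7 K/W
R_outer film = 1/(h_o·A) = 1/(5.49×30.3) = 0.006012 K/W
R_total = 0.09562 K/W
Q = ΔT / R_total = 426 / 0.09562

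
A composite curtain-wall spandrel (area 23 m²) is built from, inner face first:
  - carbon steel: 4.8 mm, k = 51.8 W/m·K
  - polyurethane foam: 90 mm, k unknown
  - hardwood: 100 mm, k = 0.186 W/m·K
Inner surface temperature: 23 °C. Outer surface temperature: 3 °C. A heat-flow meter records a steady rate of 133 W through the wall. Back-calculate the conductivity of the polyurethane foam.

Using the resistance-network approach (series):
R_carbon steel = L/(kA) = 0.0048/(51.8×23) = 4.029×10^-6 K/W
R_hardwood = L/(kA) = 0.1/(0.186×23) = 0.02338 K/W
Sum of known resistances R_other = 0.02338 K/W
Total R = ΔT/Q = 20/133 = 0.1504 K/W
R_polyurethane foam = R_total − R_other = 0.127 K/W
k = L/(R·A) = 0.09/(0.127×23)

k ≈ 0.0308 W/(m·K)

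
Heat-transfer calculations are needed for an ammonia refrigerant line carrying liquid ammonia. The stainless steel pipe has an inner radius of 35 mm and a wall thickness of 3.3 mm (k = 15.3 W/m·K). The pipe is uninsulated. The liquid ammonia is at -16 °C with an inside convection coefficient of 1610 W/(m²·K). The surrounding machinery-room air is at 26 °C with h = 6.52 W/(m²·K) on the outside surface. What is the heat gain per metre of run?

Radial resistances (cylindrical: R_cond = ln(r_o/r_i)/(2πkL), R_conv = 1/(h·2πrL)):
R_inner film = 1/(h_i·2πr₁L) = 1/(1610×2π×0.035×1) = 0.002824 K/W
R_stainless steel pipe wall = ln(38.3/35)/(2π×15.3×1) = 9.373×10^-4 K/W
R_outer film = 1/(h_o·2πr_oL) = 1/(6.52×2π×0.0383×1) = 0.6373 K/W
R_total = 0.6411 K/W
Q = ΔT/R_total = 42/0.6411

q′ ≈ 65.5 W/m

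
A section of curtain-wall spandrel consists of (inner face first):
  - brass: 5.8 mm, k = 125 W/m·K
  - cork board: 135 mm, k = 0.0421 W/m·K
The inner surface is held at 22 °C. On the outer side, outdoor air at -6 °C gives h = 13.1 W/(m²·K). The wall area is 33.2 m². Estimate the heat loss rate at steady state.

Thermal resistances in series:
R_brass = L/(kA) = 0.0058/(125×33.2) = 1.398×10^-6 K/W
R_cork board = L/(kA) = 0.135/(0.0421×33.2) = 0.09659 K/W
R_outer film = 1/(h_o·A) = 1/(13.1×33.2) = 0.002299 K/W
R_total = 0.09889 K/W
Q = ΔT / R_total = 28 / 0.09889

Q ≈ 283 W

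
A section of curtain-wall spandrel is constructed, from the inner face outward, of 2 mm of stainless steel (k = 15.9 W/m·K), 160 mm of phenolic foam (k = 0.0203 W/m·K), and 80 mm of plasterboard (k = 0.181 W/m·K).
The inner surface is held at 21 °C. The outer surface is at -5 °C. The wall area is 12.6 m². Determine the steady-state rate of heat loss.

Treating each layer as a thermal resistance in series:
R_stainless steel = L/(kA) = 0.002/(15.9×12.6) = 9.983×10^-6 K/W
R_phenolic foam = L/(kA) = 0.16/(0.0203×12.6) = 0.6255 K/W
R_plasterboard = L/(kA) = 0.08/(0.181×12.6) = 0.03508 K/W
R_total = 0.6606 K/W
Q = ΔT / R_total = 26 / 0.6606

Q ≈ 39.4 W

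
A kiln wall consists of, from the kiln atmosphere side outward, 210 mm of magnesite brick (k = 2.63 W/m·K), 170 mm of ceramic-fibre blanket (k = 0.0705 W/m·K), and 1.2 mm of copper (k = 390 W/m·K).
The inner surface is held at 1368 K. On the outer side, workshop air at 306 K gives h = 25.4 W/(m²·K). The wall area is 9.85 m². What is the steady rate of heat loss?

Q ≈ 4130 W

Model the wall as resistances in series:
R_magnesite brick = L/(kA) = 0.21/(2.63×9.85) = 0.008106 K/W
R_ceramic-fibre blanket = L/(kA) = 0.17/(0.0705×9.85) = 0.2448 K/W
R_copper = L/(kA) = 0.0012/(390×9.85) = 3.124×10^-7 K/W
R_outer film = 1/(h_o·A) = 1/(25.4×9.85) = 0.003997 K/W
R_total = 0.2569 K/W
Q = ΔT / R_total = 1062 / 0.2569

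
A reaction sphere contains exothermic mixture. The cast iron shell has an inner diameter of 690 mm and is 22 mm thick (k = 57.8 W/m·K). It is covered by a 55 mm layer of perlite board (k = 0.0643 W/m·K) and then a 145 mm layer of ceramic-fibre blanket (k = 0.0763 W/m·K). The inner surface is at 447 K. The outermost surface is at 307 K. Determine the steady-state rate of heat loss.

Q ≈ 131 W

Spherical conduction: R = (1/r_in − 1/r_out)/(4πk) per layer; series-sum.
R_cast iron shell = (1/0.345 − 1/0.367)/(4π×57.8) = 2.392×10^-4 K/W
R_perlite board = (1/0.367 − 1/0.422)/(4π×0.0643) = 0.4395 K/W
R_ceramic-fibre blanket = (1/0.422 − 1/0.567)/(4π×0.0763) = 0.632 K/W
R_total = 1.072 K/W
Q = ΔT/R_total = 140/1.072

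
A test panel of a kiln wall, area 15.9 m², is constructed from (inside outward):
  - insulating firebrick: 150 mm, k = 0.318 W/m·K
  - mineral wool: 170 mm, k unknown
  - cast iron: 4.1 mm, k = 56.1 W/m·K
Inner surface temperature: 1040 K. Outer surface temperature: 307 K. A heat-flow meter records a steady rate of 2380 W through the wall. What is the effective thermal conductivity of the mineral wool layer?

k ≈ 0.0384 W/(m·K)

Thermal resistances in series:
R_insulating firebrick = L/(kA) = 0.15/(0.318×15.9) = 0.02967 K/W
R_cast iron = L/(kA) = 0.0041/(56.1×15.9) = 4.596×10^-6 K/W
Sum of known resistances R_other = 0.02967 K/W
Total R = ΔT/Q = 733/2380 = 0.308 K/W
R_mineral wool = R_total − R_other = 0.2783 K/W
k = L/(R·A) = 0.17/(0.2783×15.9)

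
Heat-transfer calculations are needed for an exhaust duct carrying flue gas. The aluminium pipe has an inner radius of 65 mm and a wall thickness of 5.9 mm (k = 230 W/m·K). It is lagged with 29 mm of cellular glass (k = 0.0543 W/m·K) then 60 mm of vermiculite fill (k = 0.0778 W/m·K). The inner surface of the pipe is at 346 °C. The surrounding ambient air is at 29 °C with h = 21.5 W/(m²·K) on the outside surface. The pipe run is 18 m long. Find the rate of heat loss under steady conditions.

Q ≈ 2830 W

Treating each annulus and film as a series resistance:
R_aluminium pipe wall = ln(70.9/65)/(2π×230×18) = 3.34×10^-6 K/W
R_cellular glass = ln(99.9/70.9)/(2π×0.0543×18) = 0.05584 K/W
R_vermiculite fill = ln(159.9/99.9)/(2π×0.0778×18) = 0.05346 K/W
R_outer film = 1/(h_o·2πr_oL) = 1/(21.5×2π×0.1599×18) = 0.002572 K/W
R_total = 0.1119 K/W
Q = ΔT/R_total = 317/0.1119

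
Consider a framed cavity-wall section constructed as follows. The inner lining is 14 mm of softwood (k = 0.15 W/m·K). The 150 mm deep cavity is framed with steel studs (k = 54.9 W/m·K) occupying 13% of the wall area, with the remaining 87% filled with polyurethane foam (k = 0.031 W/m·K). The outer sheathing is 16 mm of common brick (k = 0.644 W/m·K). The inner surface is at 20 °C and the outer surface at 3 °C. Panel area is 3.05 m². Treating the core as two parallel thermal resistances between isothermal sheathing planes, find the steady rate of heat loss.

Q ≈ 373 W

Sheathing layers in series; stud and cavity paths in parallel between them.
R_inner = 0.014/(0.15×3.05) = 0.0306 K/W
R_stud  = 0.15/(54.9×0.13×3.05) = 0.006891 K/W
R_cav   = 0.15/(0.031×0.87×3.05) = 1.824 K/W
1/R_core = 1/R_stud + 1/R_cav → R_core = 0.006865 K/W
R_outer = 0.016/(0.644×3.05) = 0.008146 K/W
R_total = 0.04561 K/W
Q = ΔT/R_total = 17/0.04561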